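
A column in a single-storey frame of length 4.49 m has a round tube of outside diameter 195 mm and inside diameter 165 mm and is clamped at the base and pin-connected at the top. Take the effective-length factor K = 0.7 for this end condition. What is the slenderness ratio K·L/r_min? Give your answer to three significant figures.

d_o = 195 mm, d_i = 165 mm
I = π(d_o⁴ − d_i⁴)/64 = π(195⁴ − 165.0⁴)/64 = 3.459×10^7 mm⁴
A = 8.482×10^3 mm²;  r_min = √(I/A) = √(3.459×10^7/8.482×10^3) = 63.86 mm
L_e = K·L = 0.7 × 4.49 m = 3.143 m = 3143.0 mm
λ = L_e / r_min = 3143.0 / 63.86 = 49.2

λ ≈ 49.2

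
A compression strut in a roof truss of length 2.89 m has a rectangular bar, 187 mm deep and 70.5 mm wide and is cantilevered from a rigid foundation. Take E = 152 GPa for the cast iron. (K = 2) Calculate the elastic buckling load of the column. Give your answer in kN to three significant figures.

Buckling occurs about the weak axis: I_min = h·b³/12 with b = 70.5 mm (the shorter side).
I_min = 187×70.5³/12 = 5.460×10^6 mm⁴
I = 5.460×10^6 mm⁴ = 5.460×10^-6 m⁴
Effective length L_e = K·L = 2 × 2.89 = 5.780 m
P_cr = π²EI / L_e² = π² × 152×10⁹ × 5.460×10^-6 / 5.780² = 2.452×10^5 N

P_cr ≈ 245 kN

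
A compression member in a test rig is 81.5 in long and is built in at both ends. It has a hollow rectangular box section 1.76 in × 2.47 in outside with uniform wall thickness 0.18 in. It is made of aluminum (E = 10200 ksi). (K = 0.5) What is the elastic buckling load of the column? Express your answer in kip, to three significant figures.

Inner dimensions: h_i = 2.47 − 2×0.18 = 2.110 in, b_i = 1.76 − 2×0.18 = 1.400 in
Weak-axis I_min = (h_o·b_o³ − h_i·b_i³)/12 with b_o = 1.76, b_i = 1.400 in (shorter outer/inner sides).
I_min = (2.47×1.76³ − 2.110×1.400³)/12 = 0.6397 in⁴
Effective length L_e = K·L = 0.5 × 81.5 = 40.75 in
P_cr = π²EI / L_e² = π² × 10200×10³ × 0.6397 / 40.75² = 3.878×10^4 lb

P_cr ≈ 38.8 kip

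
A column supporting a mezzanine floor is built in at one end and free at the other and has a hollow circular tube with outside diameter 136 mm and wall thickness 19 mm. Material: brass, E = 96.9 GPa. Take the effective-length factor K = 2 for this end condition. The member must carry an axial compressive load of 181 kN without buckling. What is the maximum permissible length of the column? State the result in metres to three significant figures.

L_max ≈ 4.03 m

Inner diameter d_i = 136 − 2×19 = 98.00 mm
I = π(d_o⁴ − d_i⁴)/64 = π(136⁴ − 98.00⁴)/64 = 1.227×10^7 mm⁴
I = 1.227×10^-5 m⁴
At the buckling limit P_cr = P = 1.810×10^5 N
From P_cr = π²EI/(K·L)²:  L = (1/K)·√(π²EI/P_cr) = (1/2)·√(π²×9.69×10^10×1.227×10^-5/1.810×10^5)
L = 4.03 m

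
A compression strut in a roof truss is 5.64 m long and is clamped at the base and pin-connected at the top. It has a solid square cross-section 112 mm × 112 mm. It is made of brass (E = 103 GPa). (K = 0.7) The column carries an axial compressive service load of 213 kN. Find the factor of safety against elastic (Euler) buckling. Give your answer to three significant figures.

n ≈ 4.02

I = a⁴/12 = 112⁴/12 = 1.311×10^7 mm⁴
I = 1.311×10^7 mm⁴ = 1.311×10^-5 m⁴
Effective length L_e = K·L = 0.7 × 5.64 = 3.948 m
P_cr = π²EI / L_e² = π² × 103×10⁹ × 1.311×10^-5 / 3.948² = 8.552×10^5 N
Factor of safety n = P_cr / P = 855.21 / 213 = 4.02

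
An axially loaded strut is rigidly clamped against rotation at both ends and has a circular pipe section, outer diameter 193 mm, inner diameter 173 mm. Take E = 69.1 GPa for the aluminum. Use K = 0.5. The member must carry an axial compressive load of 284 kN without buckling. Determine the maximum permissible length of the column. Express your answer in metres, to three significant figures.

d_o = 193 mm, d_i = 173 mm
I = π(d_o⁴ − d_i⁴)/64 = π(193⁴ − 173.0⁴)/64 = 2.414×10^7 mm⁴
I = 2.414×10^-5 m⁴
At the buckling limit P_cr = P = 2.840×10^5 N
From P_cr = π²EI/(K·L)²:  L = (1/K)·√(π²EI/P_cr) = (1/0.5)·√(π²×6.91×10^10×2.414×10^-5/2.840×10^5)
L = 15.2 m

L_max ≈ 15.2 m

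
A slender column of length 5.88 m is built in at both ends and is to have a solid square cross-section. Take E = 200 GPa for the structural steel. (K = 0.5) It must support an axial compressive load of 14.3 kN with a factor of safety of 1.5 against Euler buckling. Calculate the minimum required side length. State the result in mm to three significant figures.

a ≈ 32.6 mm

Required P_cr = n·P = 1.5 × 14.3 = 21.45 kN
L_e = K·L = 0.5 × 5.88 = 2.940 m
Required I = P_cr·L_e²/(π²E) = 2.145×10^4 × 2.940² / (π² × 2.00×10^11) = 9.393×10^-8 m⁴
I_req = 9.393×10^4 mm⁴
Solid square: I = a⁴/12  ⇒  a = (12I)^(1/4) = (12×9.393×10^4)^(1/4) = 32.6 mm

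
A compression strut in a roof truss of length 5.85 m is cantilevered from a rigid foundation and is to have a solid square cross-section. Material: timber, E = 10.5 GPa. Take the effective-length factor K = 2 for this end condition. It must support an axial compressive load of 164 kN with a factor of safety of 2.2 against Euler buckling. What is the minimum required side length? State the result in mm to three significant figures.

a ≈ 275 mm

Required P_cr = n·P = 2.2 × 164 = 360.8 kN
L_e = K·L = 2 × 5.85 = 11.70 m
Required I = P_cr·L_e²/(π²E) = 3.608×10^5 × 11.70² / (π² × 1.05×10^10) = 4.766×10^-4 m⁴
I_req = 4.766×10^8 mm⁴
Solid square: I = a⁴/12  ⇒  a = (12I)^(1/4) = (12×4.766×10^8)^(1/4) = 275 mm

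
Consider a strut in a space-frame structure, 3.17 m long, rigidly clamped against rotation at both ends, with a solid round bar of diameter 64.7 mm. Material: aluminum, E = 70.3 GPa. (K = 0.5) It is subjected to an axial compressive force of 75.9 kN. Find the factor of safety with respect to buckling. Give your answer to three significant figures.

n ≈ 3.13

I = πd⁴/64 = π×64.7⁴/64 = 8.602×10^5 mm⁴
I = 8.602×10^5 mm⁴ = 8.602×10^-7 m⁴
Effective length L_e = K·L = 0.5 × 3.17 = 1.585 m
P_cr = π²EI / L_e² = π² × 70.3×10⁹ × 8.602×10^-7 / 1.585² = 2.376×10^5 N
Factor of safety n = P_cr / P = 237.57 / 75.9 = 3.13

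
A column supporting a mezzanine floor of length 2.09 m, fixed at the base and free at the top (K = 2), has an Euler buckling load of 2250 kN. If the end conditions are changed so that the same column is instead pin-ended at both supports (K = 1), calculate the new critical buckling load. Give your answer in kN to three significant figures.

P_cr ∝ 1/K², so P_cr,new = P_cr,old × (K_old/K_new)² = 2250 × (2/1)²
= 2250 × 4.000 = 9000 kN

P_cr ≈ 9000 kN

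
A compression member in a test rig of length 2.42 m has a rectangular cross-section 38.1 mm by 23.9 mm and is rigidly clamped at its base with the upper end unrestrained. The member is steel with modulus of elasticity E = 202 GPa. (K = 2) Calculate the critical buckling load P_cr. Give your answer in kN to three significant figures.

P_cr ≈ 3.69 kN

Buckling occurs about the weak axis: I_min = h·b³/12 with b = 23.9 mm (the shorter side).
I_min = 38.1×23.9³/12 = 4.334×10^4 mm⁴
I = 4.334×10^4 mm⁴ = 4.334×10^-8 m⁴
Effective length L_e = K·L = 2 × 2.42 = 4.840 m
P_cr = π²EI / L_e² = π² × 202×10⁹ × 4.334×10^-8 / 4.840² = 3.689×10^3 N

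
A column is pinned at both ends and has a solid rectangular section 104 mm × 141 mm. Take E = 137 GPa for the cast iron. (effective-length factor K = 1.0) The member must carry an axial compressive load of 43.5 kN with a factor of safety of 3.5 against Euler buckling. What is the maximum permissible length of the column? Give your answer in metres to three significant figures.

L_max ≈ 10.8 m

Buckling occurs about the weak axis: I_min = h·b³/12 with b = 104 mm (the shorter side).
I_min = 141×104³/12 = 1.322×10^7 mm⁴
I = 1.322×10^-5 m⁴
Required critical load P_cr = n·P = 3.5 × 43.5 = 152.2 kN = 1.522×10^5 N
From P_cr = π²EI/(K·L)²:  L = (1/K)·√(π²EI/P_cr) = (1/1)·√(π²×1.37×10^11×1.322×10^-5/1.522×10^5)
L = 10.8 m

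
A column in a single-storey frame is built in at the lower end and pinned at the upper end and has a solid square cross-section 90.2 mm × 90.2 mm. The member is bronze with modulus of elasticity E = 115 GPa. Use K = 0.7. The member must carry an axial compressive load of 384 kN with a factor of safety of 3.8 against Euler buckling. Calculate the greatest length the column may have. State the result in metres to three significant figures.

I = a⁴/12 = 90.2⁴/12 = 5.516×10^6 mm⁴
I = 5.516×10^-6 m⁴
Required critical load P_cr = n·P = 3.8 × 384 = 1459 kN = 1.459×10^6 N
From P_cr = π²EI/(K·L)²:  L = (1/K)·√(π²EI/P_cr) = (1/0.7)·√(π²×1.15×10^11×5.516×10^-6/1.459×10^6)
L = 2.96 m

L_max ≈ 2.96 m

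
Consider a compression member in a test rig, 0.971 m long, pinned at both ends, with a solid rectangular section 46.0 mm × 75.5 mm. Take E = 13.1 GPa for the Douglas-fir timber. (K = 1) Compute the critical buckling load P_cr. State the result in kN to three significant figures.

Buckling occurs about the weak axis: I_min = h·b³/12 with b = 46.0 mm (the shorter side).
I_min = 75.5×46.0³/12 = 6.124×10^5 mm⁴
I = 6.124×10^5 mm⁴ = 6.124×10^-7 m⁴
Effective length L_e = K·L = 1 × 0.971 = 0.9710 m
P_cr = π²EI / L_e² = π² × 13.1×10⁹ × 6.124×10^-7 / 0.9710² = 8.398×10^4 N

P_cr ≈ 84.0 kN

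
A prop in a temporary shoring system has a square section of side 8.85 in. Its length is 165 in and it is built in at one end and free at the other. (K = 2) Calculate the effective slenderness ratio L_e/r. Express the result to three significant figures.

λ ≈ 129

For a square r = a/√12 = 8.85/√12 = 2.555 in
L_e = K·L = 2 × 165 = 330.0 in
λ = L_e / r_min = 330.00 / 2.555 = 129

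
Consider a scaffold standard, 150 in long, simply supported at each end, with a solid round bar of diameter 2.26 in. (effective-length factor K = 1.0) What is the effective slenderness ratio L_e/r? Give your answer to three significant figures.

λ ≈ 265

For a solid circle r = d/4 = 2.26/4 = 0.5650 in
L_e = K·L = 1 × 150 = 150.0 in
λ = L_e / r_min = 150.00 / 0.5650 = 265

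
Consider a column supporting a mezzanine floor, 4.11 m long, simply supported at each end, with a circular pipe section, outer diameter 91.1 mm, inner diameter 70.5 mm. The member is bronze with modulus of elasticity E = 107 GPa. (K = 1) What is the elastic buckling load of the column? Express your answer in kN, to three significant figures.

d_o = 91.1 mm, d_i = 70.5 mm
I = π(d_o⁴ − d_i⁴)/64 = π(91.1⁴ − 70.50⁴)/64 = 2.168×10^6 mm⁴
I = 2.168×10^6 mm⁴ = 2.168×10^-6 m⁴
Effective length L_e = K·L = 1 × 4.11 = 4.110 m
P_cr = π²EI / L_e² = π² × 107×10⁹ × 2.168×10^-6 / 4.110² = 1.356×10^5 N

P_cr ≈ 136 kN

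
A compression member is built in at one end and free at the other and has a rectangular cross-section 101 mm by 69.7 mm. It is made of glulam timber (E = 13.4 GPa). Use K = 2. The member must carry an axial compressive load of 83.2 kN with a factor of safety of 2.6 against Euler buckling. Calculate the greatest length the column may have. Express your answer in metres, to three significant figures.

L_max ≈ 0.660 m

Buckling occurs about the weak axis: I_min = h·b³/12 with b = 69.7 mm (the shorter side).
I_min = 101×69.7³/12 = 2.850×10^6 mm⁴
I = 2.850×10^-6 m⁴
Required critical load P_cr = n·P = 2.6 × 83.2 = 216.3 kN = 2.163×10^5 N
From P_cr = π²EI/(K·L)²:  L = (1/K)·√(π²EI/P_cr) = (1/2)·√(π²×1.34×10^10×2.850×10^-6/2.163×10^5)
L = 0.660 m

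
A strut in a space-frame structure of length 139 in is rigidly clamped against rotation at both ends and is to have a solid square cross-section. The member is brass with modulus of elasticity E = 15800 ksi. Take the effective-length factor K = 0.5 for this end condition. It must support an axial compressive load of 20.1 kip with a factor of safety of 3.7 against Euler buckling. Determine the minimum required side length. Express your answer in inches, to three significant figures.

a ≈ 2.29 in

Required P_cr = n·P = 3.7 × 20.1 = 74.37 kip
L_e = K·L = 0.5 × 139 = 69.50 in
Required I = P_cr·L_e²/(π²E) = 7.437×10^4 × 69.50² / (π² × 1.58×10^7) = 2.304 in⁴
Solid square: I = a⁴/12  ⇒  a = (12I)^(1/4) = (12×2.304)^(1/4) = 2.29 in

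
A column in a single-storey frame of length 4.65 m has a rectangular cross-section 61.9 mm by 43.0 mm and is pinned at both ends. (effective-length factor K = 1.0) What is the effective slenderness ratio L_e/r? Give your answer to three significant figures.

λ ≈ 375

Buckling occurs about the weak axis: I_min = h·b³/12 with b = 43.0 mm (the shorter side).
I_min = 61.9×43.0³/12 = 4.101×10^5 mm⁴
A = 2.662×10^3 mm²;  r_min = √(I/A) = √(4.101×10^5/2.662×10^3) = 12.41 mm
L_e = K·L = 1 × 4.65 m = 4.650 m = 4650.0 mm
λ = L_e / r_min = 4650.0 / 12.41 = 375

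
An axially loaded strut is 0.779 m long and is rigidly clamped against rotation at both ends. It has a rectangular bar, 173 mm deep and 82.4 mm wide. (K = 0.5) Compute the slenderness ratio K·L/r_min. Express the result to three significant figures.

λ ≈ 16.4

Buckling occurs about the weak axis: I_min = h·b³/12 with b = 82.4 mm (the shorter side).
I_min = 173×82.4³/12 = 8.066×10^6 mm⁴
A = 1.426×10^4 mm²;  r_min = √(I/A) = √(8.066×10^6/1.426×10^4) = 23.79 mm
L_e = K·L = 0.5 × 0.779 m = 0.3895 m = 389.50 mm
λ = L_e / r_min = 389.50 / 23.79 = 16.4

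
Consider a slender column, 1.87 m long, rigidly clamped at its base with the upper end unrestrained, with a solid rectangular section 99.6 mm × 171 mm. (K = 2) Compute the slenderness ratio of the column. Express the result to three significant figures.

λ ≈ 130

For a rectangle r_min = b/√12 = 99.6/√12 = 28.75 mm
L_e = K·L = 2 × 1.87 m = 3.740 m = 3740.0 mm
λ = L_e / r_min = 3740.0 / 28.75 = 130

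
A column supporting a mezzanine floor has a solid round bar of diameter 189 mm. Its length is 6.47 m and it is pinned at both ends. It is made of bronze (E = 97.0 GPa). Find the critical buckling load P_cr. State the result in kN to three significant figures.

P_cr ≈ 1430 kN

I = πd⁴/64 = π×189⁴/64 = 6.264×10^7 mm⁴
I = 6.264×10^7 mm⁴ = 6.264×10^-5 m⁴
Effective length L_e = K·L = 1 × 6.47 = 6.470 m
P_cr = π²EI / L_e² = π² × 97.0×10⁹ × 6.264×10^-5 / 6.470² = 1.432×10^6 N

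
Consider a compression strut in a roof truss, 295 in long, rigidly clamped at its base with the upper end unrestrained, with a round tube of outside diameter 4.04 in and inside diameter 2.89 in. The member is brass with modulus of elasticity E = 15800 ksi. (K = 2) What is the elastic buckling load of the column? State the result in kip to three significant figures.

d_o = 4.04 in, d_i = 2.89 in
I = π(d_o⁴ − d_i⁴)/64 = π(4.04⁴ − 2.890⁴)/64 = 9.652 in⁴
Effective length L_e = K·L = 2 × 295 = 590.0 in
P_cr = π²EI / L_e² = π² × 15800×10³ × 9.652 / 590.0² = 4.324×10^3 lb

P_cr ≈ 4.32 kip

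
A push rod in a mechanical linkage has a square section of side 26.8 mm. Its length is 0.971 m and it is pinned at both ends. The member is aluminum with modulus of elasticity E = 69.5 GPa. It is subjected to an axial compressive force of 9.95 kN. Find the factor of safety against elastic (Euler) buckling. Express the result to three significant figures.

n ≈ 3.14

I = a⁴/12 = 26.8⁴/12 = 4.299×10^4 mm⁴
I = 4.299×10^4 mm⁴ = 4.299×10^-8 m⁴
Effective length L_e = K·L = 1 × 0.971 = 0.9710 m
P_cr = π²EI / L_e² = π² × 69.5×10⁹ × 4.299×10^-8 / 0.9710² = 3.128×10^4 N
Factor of safety n = P_cr / P = 31.275 / 9.95 = 3.14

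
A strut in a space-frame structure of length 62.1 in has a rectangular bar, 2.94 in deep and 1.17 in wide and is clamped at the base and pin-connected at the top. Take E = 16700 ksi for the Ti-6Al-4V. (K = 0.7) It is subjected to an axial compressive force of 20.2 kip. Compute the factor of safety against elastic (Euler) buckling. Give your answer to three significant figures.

n ≈ 1.69

Buckling occurs about the weak axis: I_min = h·b³/12 with b = 1.17 in (the shorter side).
I_min = 2.94×1.17³/12 = 0.3924 in⁴
Effective length L_e = K·L = 0.7 × 62.1 = 43.47 in
P_cr = π²EI / L_e² = π² × 16700×10³ × 0.3924 / 43.47² = 3.423×10^4 lb
Factor of safety n = P_cr / P = 34.226 / 20.2 = 1.69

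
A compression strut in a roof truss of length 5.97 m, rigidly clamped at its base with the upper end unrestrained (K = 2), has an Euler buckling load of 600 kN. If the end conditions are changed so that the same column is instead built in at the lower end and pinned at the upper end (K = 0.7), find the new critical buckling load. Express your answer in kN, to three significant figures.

P_cr ≈ 4900 kN

P_cr ∝ 1/K², so P_cr,new = P_cr,old × (K_old/K_new)² = 600 × (2/0.7)²
= 600 × 8.163 = 4900 kN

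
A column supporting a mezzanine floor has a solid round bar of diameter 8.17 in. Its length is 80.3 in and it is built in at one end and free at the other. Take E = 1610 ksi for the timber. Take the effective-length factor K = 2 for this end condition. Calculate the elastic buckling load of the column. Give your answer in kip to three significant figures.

P_cr ≈ 135 kip

I = πd⁴/64 = π×8.17⁴/64 = 218.7 in⁴
Effective length L_e = K·L = 2 × 80.3 = 160.6 in
P_cr = π²EI / L_e² = π² × 1610×10³ × 218.7 / 160.6² = 1.347×10^5 lb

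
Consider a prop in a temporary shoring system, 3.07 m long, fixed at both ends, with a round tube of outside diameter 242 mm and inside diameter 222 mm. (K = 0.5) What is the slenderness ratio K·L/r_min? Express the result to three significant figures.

λ ≈ 18.7

d_o = 242 mm, d_i = 222 mm
I = π(d_o⁴ − d_i⁴)/64 = π(242⁴ − 222.0⁴)/64 = 4.913×10^7 mm⁴
A = 7.288×10^3 mm²;  r_min = √(I/A) = √(4.913×10^7/7.288×10^3) = 82.10 mm
L_e = K·L = 0.5 × 3.07 m = 1.535 m = 1535.0 mm
λ = L_e / r_min = 1535.0 / 82.10 = 18.7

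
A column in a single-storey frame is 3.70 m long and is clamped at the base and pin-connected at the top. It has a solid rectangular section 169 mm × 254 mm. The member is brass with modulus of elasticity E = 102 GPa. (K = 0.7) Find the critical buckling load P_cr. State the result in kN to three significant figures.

Buckling occurs about the weak axis: I_min = h·b³/12 with b = 169 mm (the shorter side).
I_min = 254×169³/12 = 1.022×10^8 mm⁴
I = 1.022×10^8 mm⁴ = 1.022×10^-4 m⁴
Effective length L_e = K·L = 0.7 × 3.70 = 2.590 m
P_cr = π²EI / L_e² = π² × 102×10⁹ × 1.022×10^-4 / 2.590² = 1.533×10^7 N

P_cr ≈ 15300 kN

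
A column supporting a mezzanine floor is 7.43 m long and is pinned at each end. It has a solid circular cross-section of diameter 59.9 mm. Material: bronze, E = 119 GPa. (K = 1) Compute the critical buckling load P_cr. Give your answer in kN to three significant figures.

I = πd⁴/64 = π×59.9⁴/64 = 6.319×10^5 mm⁴
I = 6.319×10^5 mm⁴ = 6.319×10^-7 m⁴
Effective length L_e = K·L = 1 × 7.43 = 7.430 m
P_cr = π²EI / L_e² = π² × 119×10⁹ × 6.319×10^-7 / 7.430² = 1.344×10^4 N

P_cr ≈ 13.4 kN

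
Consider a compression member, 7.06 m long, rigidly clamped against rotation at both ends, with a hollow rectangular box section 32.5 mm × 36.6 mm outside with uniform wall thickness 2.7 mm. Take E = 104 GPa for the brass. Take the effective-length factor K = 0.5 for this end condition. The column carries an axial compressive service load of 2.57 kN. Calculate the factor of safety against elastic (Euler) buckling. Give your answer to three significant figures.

n ≈ 1.70

Inner dimensions: h_i = 36.6 − 2×2.7 = 31.20 mm, b_i = 32.5 − 2×2.7 = 27.10 mm
Weak-axis I_min = (h_o·b_o³ − h_i·b_i³)/12 with b_o = 32.5, b_i = 27.10 mm (shorter outer/inner sides).
I_min = (36.6×32.5³ − 31.20×27.10³)/12 = 5.295×10^4 mm⁴
I = 5.295×10^4 mm⁴ = 5.295×10^-8 m⁴
Effective length L_e = K·L = 0.5 × 7.06 = 3.530 m
P_cr = π²EI / L_e² = π² × 104×10⁹ × 5.295×10^-8 / 3.530² = 4.362×10^3 N
Factor of safety n = P_cr / P = 4.3620 / 2.57 = 1.70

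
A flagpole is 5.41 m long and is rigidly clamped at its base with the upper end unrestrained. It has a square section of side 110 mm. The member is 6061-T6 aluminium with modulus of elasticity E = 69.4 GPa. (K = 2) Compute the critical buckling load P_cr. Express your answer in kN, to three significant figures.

I = a⁴/12 = 110⁴/12 = 1.220×10^7 mm⁴
I = 1.220×10^7 mm⁴ = 1.220×10^-5 m⁴
Effective length L_e = K·L = 2 × 5.41 = 10.82 m
P_cr = π²EI / L_e² = π² × 69.4×10⁹ × 1.220×10^-5 / 10.82² = 7.138×10^4 N

P_cr ≈ 71.4 kN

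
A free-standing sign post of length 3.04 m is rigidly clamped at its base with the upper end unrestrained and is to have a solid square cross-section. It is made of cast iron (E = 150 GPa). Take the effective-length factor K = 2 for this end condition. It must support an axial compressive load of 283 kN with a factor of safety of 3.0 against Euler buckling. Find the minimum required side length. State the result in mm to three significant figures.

Required P_cr = n·P = 3.0 × 283 = 849.0 kN
L_e = K·L = 2 × 3.04 = 6.080 m
Required I = P_cr·L_e²/(π²E) = 8.490×10^5 × 6.080² / (π² × 1.50×10^11) = 2.120×10^-5 m⁴
I_req = 2.120×10^7 mm⁴
Solid square: I = a⁴/12  ⇒  a = (12I)^(1/4) = (12×2.120×10^7)^(1/4) = 126 mm

a ≈ 126 mm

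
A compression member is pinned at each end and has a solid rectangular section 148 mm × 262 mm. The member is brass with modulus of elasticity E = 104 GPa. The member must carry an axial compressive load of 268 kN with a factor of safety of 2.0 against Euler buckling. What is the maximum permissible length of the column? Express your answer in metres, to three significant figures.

Buckling occurs about the weak axis: I_min = h·b³/12 with b = 148 mm (the shorter side).
I_min = 262×148³/12 = 7.078×10^7 mm⁴
I = 7.078×10^-5 m⁴
Required critical load P_cr = n·P = 2.0 × 268 = 536.0 kN = 5.360×10^5 N
From P_cr = π²EI/(K·L)²:  L = (1/K)·√(π²EI/P_cr) = (1/1)·√(π²×1.04×10^11×7.078×10^-5/5.360×10^5)
L = 11.6 m

L_max ≈ 11.6 m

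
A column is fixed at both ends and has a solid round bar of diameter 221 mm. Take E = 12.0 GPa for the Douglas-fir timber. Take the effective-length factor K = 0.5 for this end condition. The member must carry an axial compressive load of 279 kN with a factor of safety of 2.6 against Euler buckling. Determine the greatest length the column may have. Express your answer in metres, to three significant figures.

I = πd⁴/64 = π×221⁴/64 = 1.171×10^8 mm⁴
I = 1.171×10^-4 m⁴
Required critical load P_cr = n·P = 2.6 × 279 = 725.4 kN = 7.254×10^5 N
From P_cr = π²EI/(K·L)²:  L = (1/K)·√(π²EI/P_cr) = (1/0.5)·√(π²×1.20×10^10×1.171×10^-4/7.254×10^5)
L = 8.74 m

L_max ≈ 8.74 m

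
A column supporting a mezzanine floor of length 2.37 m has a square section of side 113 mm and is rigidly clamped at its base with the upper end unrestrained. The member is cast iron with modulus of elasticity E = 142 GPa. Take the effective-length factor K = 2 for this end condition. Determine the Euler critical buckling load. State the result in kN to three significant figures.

I = a⁴/12 = 113⁴/12 = 1.359×10^7 mm⁴
I = 1.359×10^7 mm⁴ = 1.359×10^-5 m⁴
Effective length L_e = K·L = 2 × 2.37 = 4.740 m
P_cr = π²EI / L_e² = π² × 142×10⁹ × 1.359×10^-5 / 4.740² = 8.475×10^5 N

P_cr ≈ 848 kN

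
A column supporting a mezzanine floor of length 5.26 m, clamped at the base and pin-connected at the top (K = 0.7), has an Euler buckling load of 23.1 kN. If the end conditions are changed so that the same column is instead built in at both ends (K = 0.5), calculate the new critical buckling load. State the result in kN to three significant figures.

P_cr ∝ 1/K², so P_cr,new = P_cr,old × (K_old/K_new)² = 23.1 × (0.7/0.5)²
= 23.1 × 1.960 = 45.3 kN

P_cr ≈ 45.3 kN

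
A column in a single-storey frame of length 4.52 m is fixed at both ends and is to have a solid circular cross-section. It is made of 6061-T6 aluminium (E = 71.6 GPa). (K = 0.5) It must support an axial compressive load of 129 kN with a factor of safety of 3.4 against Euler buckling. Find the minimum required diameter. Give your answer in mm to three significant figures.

d ≈ 89.6 mm

Required P_cr = n·P = 3.4 × 129 = 438.6 kN
L_e = K·L = 0.5 × 4.52 = 2.260 m
Required I = P_cr·L_e²/(π²E) = 4.386×10^5 × 2.260² / (π² × 7.16×10^10) = 3.170×10^-6 m⁴
I_req = 3.170×10^6 mm⁴
Solid circle: I = πd⁴/64  ⇒  d = (64I/π)^(1/4) = (64×3.170×10^6/π)^(1/4) = 89.6 mm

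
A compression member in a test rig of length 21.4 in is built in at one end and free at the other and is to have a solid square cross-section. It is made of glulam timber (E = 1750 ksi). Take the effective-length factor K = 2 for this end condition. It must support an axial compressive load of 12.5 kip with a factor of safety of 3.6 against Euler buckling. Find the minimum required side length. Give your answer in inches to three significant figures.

a ≈ 2.75 in

Required P_cr = n·P = 3.6 × 12.5 = 45.00 kip
L_e = K·L = 2 × 21.4 = 42.80 in
Required I = P_cr·L_e²/(π²E) = 4.500×10^4 × 42.80² / (π² × 1.75×10^6) = 4.773 in⁴
Solid square: I = a⁴/12  ⇒  a = (12I)^(1/4) = (12×4.773)^(1/4) = 2.75 in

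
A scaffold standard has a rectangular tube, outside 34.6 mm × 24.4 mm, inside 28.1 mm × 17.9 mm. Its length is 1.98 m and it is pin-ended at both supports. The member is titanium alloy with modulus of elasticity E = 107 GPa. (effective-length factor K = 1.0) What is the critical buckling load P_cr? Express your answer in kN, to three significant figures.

Weak-axis I_min = (h_o·b_o³ − h_i·b_i³)/12 with b_o = 24.4, b_i = 17.90 mm (shorter outer/inner sides).
I_min = (34.6×24.4³ − 28.10×17.90³)/12 = 2.846×10^4 mm⁴
I = 2.846×10^4 mm⁴ = 2.846×10^-8 m⁴
Effective length L_e = K·L = 1 × 1.98 = 1.980 m
P_cr = π²EI / L_e² = π² × 107×10⁹ × 2.846×10^-8 / 1.980² = 7.665×10^3 N

P_cr ≈ 7.67 kN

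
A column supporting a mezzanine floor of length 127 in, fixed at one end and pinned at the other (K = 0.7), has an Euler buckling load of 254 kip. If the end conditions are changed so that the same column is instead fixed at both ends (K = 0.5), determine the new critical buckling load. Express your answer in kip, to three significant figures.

P_cr ≈ 498 kip

P_cr ∝ 1/K², so P_cr,new = P_cr,old × (K_old/K_new)² = 254 × (0.7/0.5)²
= 254 × 1.960 = 498 kip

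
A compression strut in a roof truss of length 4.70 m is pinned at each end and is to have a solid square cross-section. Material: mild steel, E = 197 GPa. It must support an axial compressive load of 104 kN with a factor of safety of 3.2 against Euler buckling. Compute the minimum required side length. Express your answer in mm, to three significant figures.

Required P_cr = n·P = 3.2 × 104 = 332.8 kN
L_e = K·L = 1 × 4.70 = 4.700 m
Required I = P_cr·L_e²/(π²E) = 3.328×10^5 × 4.700² / (π² × 1.97×10^11) = 3.781×10^-6 m⁴
I_req = 3.781×10^6 mm⁴
Solid square: I = a⁴/12  ⇒  a = (12I)^(1/4) = (12×3.781×10^6)^(1/4) = 82.1 mm

a ≈ 82.1 mm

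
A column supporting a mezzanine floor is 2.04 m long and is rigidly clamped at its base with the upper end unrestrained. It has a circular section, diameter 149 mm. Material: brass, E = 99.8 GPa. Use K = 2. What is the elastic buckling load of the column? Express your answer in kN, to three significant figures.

P_cr ≈ 1430 kN

I = πd⁴/64 = π×149⁴/64 = 2.419×10^7 mm⁴
I = 2.419×10^7 mm⁴ = 2.419×10^-5 m⁴
Effective length L_e = K·L = 2 × 2.04 = 4.080 m
P_cr = π²EI / L_e² = π² × 99.8×10⁹ × 2.419×10^-5 / 4.080² = 1.432×10^6 N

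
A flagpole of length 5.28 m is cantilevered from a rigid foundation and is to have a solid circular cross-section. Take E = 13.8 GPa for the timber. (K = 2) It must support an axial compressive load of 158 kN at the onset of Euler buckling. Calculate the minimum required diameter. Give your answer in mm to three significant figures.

L_e = K·L = 2 × 5.28 = 10.56 m
Required I = P_cr·L_e²/(π²E) = 1.580×10^5 × 10.56² / (π² × 1.38×10^10) = 1.294×10^-4 m⁴
I_req = 1.294×10^8 mm⁴
Solid circle: I = πd⁴/64  ⇒  d = (64I/π)^(1/4) = (64×1.294×10^8/π)^(1/4) = 227 mm

d ≈ 227 mm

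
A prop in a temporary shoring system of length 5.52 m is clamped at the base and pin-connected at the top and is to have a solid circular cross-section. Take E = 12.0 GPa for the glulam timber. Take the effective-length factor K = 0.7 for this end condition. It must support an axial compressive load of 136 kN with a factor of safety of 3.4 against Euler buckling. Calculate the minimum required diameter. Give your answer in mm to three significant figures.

Required P_cr = n·P = 3.4 × 136 = 462.4 kN
L_e = K·L = 0.7 × 5.52 = 3.864 m
Required I = P_cr·L_e²/(π²E) = 4.624×10^5 × 3.864² / (π² × 1.20×10^10) = 5.829×10^-5 m⁴
I_req = 5.829×10^7 mm⁴
Solid circle: I = πd⁴/64  ⇒  d = (64I/π)^(1/4) = (64×5.829×10^7/π)^(1/4) = 186 mm

d ≈ 186 mm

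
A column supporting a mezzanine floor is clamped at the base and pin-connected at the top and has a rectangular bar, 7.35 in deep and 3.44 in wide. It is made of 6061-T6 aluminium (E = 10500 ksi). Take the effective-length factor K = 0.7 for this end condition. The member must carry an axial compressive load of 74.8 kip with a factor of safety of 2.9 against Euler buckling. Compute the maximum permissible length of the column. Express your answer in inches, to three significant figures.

Buckling occurs about the weak axis: I_min = h·b³/12 with b = 3.44 in (the shorter side).
I_min = 7.35×3.44³/12 = 24.93 in⁴
Required critical load P_cr = n·P = 2.9 × 74.8 = 216.9 kip = 2.169×10^5 lb
From P_cr = π²EI/(K·L)²:  L = (1/K)·√(π²EI/P_cr) = (1/0.7)·√(π²×1.05×10^7×24.93/2.169×10^5)
L = 156 in

L_max ≈ 156 in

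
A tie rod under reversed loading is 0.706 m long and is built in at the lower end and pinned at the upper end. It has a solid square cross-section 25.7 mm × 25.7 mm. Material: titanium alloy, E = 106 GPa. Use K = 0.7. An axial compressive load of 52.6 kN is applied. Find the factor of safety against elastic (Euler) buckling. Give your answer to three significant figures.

n ≈ 2.96

I = a⁴/12 = 25.7⁴/12 = 3.635×10^4 mm⁴
I = 3.635×10^4 mm⁴ = 3.635×10^-8 m⁴
Effective length L_e = K·L = 0.7 × 0.706 = 0.4942 m
P_cr = π²EI / L_e² = π² × 106×10⁹ × 3.635×10^-8 / 0.4942² = 1.557×10^5 N
Factor of safety n = P_cr / P = 155.72 / 52.6 = 2.96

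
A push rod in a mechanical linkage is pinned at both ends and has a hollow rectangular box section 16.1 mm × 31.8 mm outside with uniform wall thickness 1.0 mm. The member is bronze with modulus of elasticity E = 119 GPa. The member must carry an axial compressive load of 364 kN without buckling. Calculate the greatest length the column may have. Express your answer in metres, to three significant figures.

Inner dimensions: h_i = 31.8 − 2×1.0 = 29.80 mm, b_i = 16.1 − 2×1.0 = 14.10 mm
Weak-axis I_min = (h_o·b_o³ − h_i·b_i³)/12 with b_o = 16.1, b_i = 14.10 mm (shorter outer/inner sides).
I_min = (31.8×16.1³ − 29.80×14.10³)/12 = 4.098×10^3 mm⁴
I = 4.098×10^-9 m⁴
At the buckling limit P_cr = P = 3.640×10^5 N
From P_cr = π²EI/(K·L)²:  L = (1/K)·√(π²EI/P_cr) = (1/1)·√(π²×1.19×10^11×4.098×10^-9/3.640×10^5)
L = 0.115 m

L_max ≈ 0.115 m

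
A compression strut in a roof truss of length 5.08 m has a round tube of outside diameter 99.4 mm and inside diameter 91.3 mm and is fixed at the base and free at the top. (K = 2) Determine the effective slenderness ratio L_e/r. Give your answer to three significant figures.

λ ≈ 301

d_o = 99.4 mm, d_i = 91.3 mm
I = π(d_o⁴ − d_i⁴)/64 = π(99.4⁴ − 91.30⁴)/64 = 1.381×10^6 mm⁴
A = 1.213×10^3 mm²;  r_min = √(I/A) = √(1.381×10^6/1.213×10^3) = 33.74 mm
L_e = K·L = 2 × 5.08 m = 10.16 m = 10160 mm
λ = L_e / r_min = 10160 / 33.74 = 301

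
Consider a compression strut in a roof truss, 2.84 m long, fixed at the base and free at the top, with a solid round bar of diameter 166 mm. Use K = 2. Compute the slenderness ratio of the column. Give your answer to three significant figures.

λ ≈ 137

I = πd⁴/64 = π×166⁴/64 = 3.727×10^7 mm⁴
A = 2.164×10^4 mm²;  r_min = √(I/A) = √(3.727×10^7/2.164×10^4) = 41.50 mm
L_e = K·L = 2 × 2.84 m = 5.680 m = 5680.0 mm
λ = L_e / r_min = 5680.0 / 41.50 = 137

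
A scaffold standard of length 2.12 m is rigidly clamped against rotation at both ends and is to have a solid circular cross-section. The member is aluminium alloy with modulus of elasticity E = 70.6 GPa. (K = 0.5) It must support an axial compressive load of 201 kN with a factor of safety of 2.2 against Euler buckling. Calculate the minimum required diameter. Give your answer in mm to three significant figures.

Required P_cr = n·P = 2.2 × 201 = 442.2 kN
L_e = K·L = 0.5 × 2.12 = 1.060 m
Required I = P_cr·L_e²/(π²E) = 4.422×10^5 × 1.060² / (π² × 7.06×10^10) = 7.131×10^-7 m⁴
I_req = 7.131×10^5 mm⁴
Solid circle: I = πd⁴/64  ⇒  d = (64I/π)^(1/4) = (64×7.131×10^5/π)^(1/4) = 61.7 mm

d ≈ 61.7 mm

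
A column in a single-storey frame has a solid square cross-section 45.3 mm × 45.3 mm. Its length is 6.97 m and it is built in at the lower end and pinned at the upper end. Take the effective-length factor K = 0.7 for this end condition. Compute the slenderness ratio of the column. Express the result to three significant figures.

λ ≈ 373

For a square r = a/√12 = 45.3/√12 = 13.08 mm
L_e = K·L = 0.7 × 6.97 m = 4.879 m = 4879.0 mm
λ = L_e / r_min = 4879.0 / 13.08 = 373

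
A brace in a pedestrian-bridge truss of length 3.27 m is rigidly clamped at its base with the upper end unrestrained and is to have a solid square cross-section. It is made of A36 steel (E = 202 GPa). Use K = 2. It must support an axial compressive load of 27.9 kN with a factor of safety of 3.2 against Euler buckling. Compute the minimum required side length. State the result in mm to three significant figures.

Required P_cr = n·P = 3.2 × 27.9 = 89.28 kN
L_e = K·L = 2 × 3.27 = 6.540 m
Required I = P_cr·L_e²/(π²E) = 8.928×10^4 × 6.540² / (π² × 2.02×10^11) = 1.915×10^-6 m⁴
I_req = 1.915×10^6 mm⁴
Solid square: I = a⁴/12  ⇒  a = (12I)^(1/4) = (12×1.915×10^6)^(1/4) = 69.2 mm

a ≈ 69.2 mm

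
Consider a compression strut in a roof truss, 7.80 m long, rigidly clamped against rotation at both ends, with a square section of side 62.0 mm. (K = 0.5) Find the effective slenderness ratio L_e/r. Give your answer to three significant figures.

λ ≈ 218

For a square r = a/√12 = 62.0/√12 = 17.90 mm
L_e = K·L = 0.5 × 7.80 m = 3.900 m = 3900.0 mm
λ = L_e / r_min = 3900.0 / 17.90 = 218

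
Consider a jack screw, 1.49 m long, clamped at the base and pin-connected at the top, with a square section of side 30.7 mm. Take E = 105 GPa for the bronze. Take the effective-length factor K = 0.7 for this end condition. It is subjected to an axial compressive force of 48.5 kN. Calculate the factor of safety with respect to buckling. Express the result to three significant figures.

I = a⁴/12 = 30.7⁴/12 = 7.402×10^4 mm⁴
I = 7.402×10^4 mm⁴ = 7.402×10^-8 m⁴
Effective length L_e = K·L = 0.7 × 1.49 = 1.043 m
P_cr = π²EI / L_e² = π² × 105×10⁹ × 7.402×10^-8 / 1.043² = 7.052×10^4 N
Factor of safety n = P_cr / P = 70.517 / 48.5 = 1.45

n ≈ 1.45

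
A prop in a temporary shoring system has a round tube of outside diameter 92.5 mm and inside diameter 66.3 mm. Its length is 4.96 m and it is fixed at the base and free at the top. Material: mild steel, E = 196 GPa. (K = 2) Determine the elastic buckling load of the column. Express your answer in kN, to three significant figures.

P_cr ≈ 52.0 kN

d_o = 92.5 mm, d_i = 66.3 mm
I = π(d_o⁴ − d_i⁴)/64 = π(92.5⁴ − 66.30⁴)/64 = 2.645×10^6 mm⁴
I = 2.645×10^6 mm⁴ = 2.645×10^-6 m⁴
Effective length L_e = K·L = 2 × 4.96 = 9.920 m
P_cr = π²EI / L_e² = π² × 196×10⁹ × 2.645×10^-6 / 9.920² = 5.200×10^4 N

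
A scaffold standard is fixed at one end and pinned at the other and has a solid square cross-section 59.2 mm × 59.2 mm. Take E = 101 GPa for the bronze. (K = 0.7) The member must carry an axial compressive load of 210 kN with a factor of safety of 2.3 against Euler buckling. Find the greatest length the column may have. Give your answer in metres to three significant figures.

I = a⁴/12 = 59.2⁴/12 = 1.024×10^6 mm⁴
I = 1.024×10^-6 m⁴
Required critical load P_cr = n·P = 2.3 × 210 = 483.0 kN = 4.830×10^5 N
From P_cr = π²EI/(K·L)²:  L = (1/K)·√(π²EI/P_cr) = (1/0.7)·√(π²×1.01×10^11×1.024×10^-6/4.830×10^5)
L = 2.08 m

L_max ≈ 2.08 m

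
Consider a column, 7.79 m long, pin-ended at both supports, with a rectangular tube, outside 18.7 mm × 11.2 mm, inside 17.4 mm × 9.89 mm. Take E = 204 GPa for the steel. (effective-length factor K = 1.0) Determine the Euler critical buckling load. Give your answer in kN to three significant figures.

Weak-axis I_min = (h_o·b_o³ − h_i·b_i³)/12 with b_o = 11.2, b_i = 9.890 mm (shorter outer/inner sides).
I_min = (18.7×11.2³ − 17.40×9.890³)/12 = 786.7 mm⁴
I = 786.7 mm⁴ = 7.867×10^-10 m⁴
Effective length L_e = K·L = 1 × 7.79 = 7.790 m
P_cr = π²EI / L_e² = π² × 204×10⁹ × 7.867×10^-10 / 7.790² = 26.10 N

P_cr ≈ 0.0261 kN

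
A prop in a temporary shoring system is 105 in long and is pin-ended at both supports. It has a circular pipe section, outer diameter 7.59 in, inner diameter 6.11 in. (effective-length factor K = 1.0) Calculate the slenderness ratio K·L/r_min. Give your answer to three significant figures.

λ ≈ 43.1

d_o = 7.59 in, d_i = 6.11 in
I = π(d_o⁴ − d_i⁴)/64 = π(7.59⁴ − 6.110⁴)/64 = 94.49 in⁴
A = 15.92 in²;  r_min = √(I/A) = √(94.49/15.92) = 2.436 in
L_e = K·L = 1 × 105 = 105.0 in
λ = L_e / r_min = 105.00 / 2.436 = 43.1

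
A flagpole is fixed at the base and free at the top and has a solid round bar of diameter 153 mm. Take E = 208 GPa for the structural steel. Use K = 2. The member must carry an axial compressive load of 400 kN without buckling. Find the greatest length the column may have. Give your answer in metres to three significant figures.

I = πd⁴/64 = π×153⁴/64 = 2.690×10^7 mm⁴
I = 2.690×10^-5 m⁴
At the buckling limit P_cr = P = 4.000×10^5 N
From P_cr = π²EI/(K·L)²:  L = (1/K)·√(π²EI/P_cr) = (1/2)·√(π²×2.08×10^11×2.690×10^-5/4.000×10^5)
L = 5.87 m

L_max ≈ 5.87 m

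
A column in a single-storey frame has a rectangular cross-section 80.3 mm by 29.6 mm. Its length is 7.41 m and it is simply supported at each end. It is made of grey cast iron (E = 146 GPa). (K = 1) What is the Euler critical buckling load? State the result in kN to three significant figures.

Buckling occurs about the weak axis: I_min = h·b³/12 with b = 29.6 mm (the shorter side).
I_min = 80.3×29.6³/12 = 1.735×10^5 mm⁴
I = 1.735×10^5 mm⁴ = 1.735×10^-7 m⁴
Effective length L_e = K·L = 1 × 7.41 = 7.410 m
P_cr = π²EI / L_e² = π² × 146×10⁹ × 1.735×10^-7 / 7.410² = 4.554×10^3 N

P_cr ≈ 4.55 kN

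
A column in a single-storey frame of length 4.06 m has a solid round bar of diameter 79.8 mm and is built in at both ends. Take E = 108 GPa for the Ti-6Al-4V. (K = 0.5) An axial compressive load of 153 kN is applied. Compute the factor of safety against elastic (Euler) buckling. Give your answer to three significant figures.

I = πd⁴/64 = π×79.8⁴/64 = 1.991×10^6 mm⁴
I = 1.991×10^6 mm⁴ = 1.991×10^-6 m⁴
Effective length L_e = K·L = 0.5 × 4.06 = 2.030 m
P_cr = π²EI / L_e² = π² × 108×10⁹ × 1.991×10^-6 / 2.030² = 5.149×10^5 N
Factor of safety n = P_cr / P = 514.89 / 153 = 3.37

n ≈ 3.37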